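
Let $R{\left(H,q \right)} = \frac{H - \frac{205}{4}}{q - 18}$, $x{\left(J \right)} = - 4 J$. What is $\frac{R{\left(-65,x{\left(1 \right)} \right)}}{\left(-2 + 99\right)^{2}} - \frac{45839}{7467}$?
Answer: $- \frac{37950853133}{6182616264} \approx -6.1383$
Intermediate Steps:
$R{\left(H,q \right)} = \frac{- \frac{205}{4} + H}{-18 + q}$ ($R{\left(H,q \right)} = \frac{H - \frac{205}{4}}{-18 + q} = \frac{- \frac{205}{4} + H}{-18 + q}$)
$\frac{R{\left(-65,x{\left(1 \right)} \right)}}{\left(-2 + 99\right)^{2}} - \frac{45839}{7467} = \frac{\frac{1}{-18 - 4} \left(- \frac{205}{4} - 65\right)}{\left(-2 + 99\right)^{2}} - \frac{45839}{7467} = \frac{\frac{1}{-18 - 4} \left(- \frac{465}{4}\right)}{97^{2}} - \frac{45839}{7467} = \frac{\frac{1}{-22} \left(- \frac{465}{4}\right)}{9409} - \frac{45839}{7467} = \left(- \frac{1}{22}\right) \left(- \frac{465}{4}\right) \frac{1}{9409} - \frac{45839}{7467} = \frac{465}{88} \cdot \frac{1}{9409} - \frac{45839}{7467} = \frac{465}{827992} - \frac{45839}{7467} = - \frac{37950853133}{6182616264}$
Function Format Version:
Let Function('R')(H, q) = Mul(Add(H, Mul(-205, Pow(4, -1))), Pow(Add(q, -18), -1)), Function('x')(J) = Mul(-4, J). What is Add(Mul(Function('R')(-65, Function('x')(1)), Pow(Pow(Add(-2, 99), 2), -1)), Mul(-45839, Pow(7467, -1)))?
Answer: Rational(-37950853133, 6182616264) ≈ -6.1383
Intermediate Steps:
Function('R')(H, q) = Mul(Pow(Add(-18, q), -1), Add(Rational(-205, 4), H)) (Function('R')(H, q) = Mul(Add(H, Mul(-205, Rational(1, 4))), Pow(Add(-18, q), -1)) = Mul(Add(H, Rational(-205, 4)), Pow(Add(-18, q), -1)) = Mul(Add(Rational(-205, 4), H), Pow(Add(-18, q), -1)) = Mul(Pow(Add(-18, q), -1), Add(Rational(-205, 4), H)))
Add(Mul(Function('R')(-65, Function('x')(1)), Pow(Pow(Add(-2, 99), 2), -1)), Mul(-45839, Pow(7467, -1))) = Add(Mul(Mul(Pow(Add(-18, Mul(-4, 1)), -1), Add(Rational(-205, 4), -65)), Pow(Pow(Add(-2, 99), 2), -1)), Mul(-45839, Pow(7467, -1))) = Add(Mul(Mul(Pow(Add(-18, -4), -1), Rational(-465, 4)), Pow(Pow(97, 2), -1)), Mul(-45839, Rational(1, 7467))) = Add(Mul(Mul(Pow(-22, -1), Rational(-465, 4)), Pow(9409, -1)), Rational(-45839, 7467)) = Add(Mul(Mul(Rational(-1, 22), Rational(-465, 4)), Rational(1, 9409)), Rational(-45839, 7467)) = Add(Mul(Rational(465, 88), Rational(1, 9409)), Rational(-45839, 7467)) = Add(Rational(465, 827992), Rational(-45839, 7467)) = Rational(-37950853133, 6182616264)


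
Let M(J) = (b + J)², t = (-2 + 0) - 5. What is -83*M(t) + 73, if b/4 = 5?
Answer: -13954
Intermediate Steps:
b = 20 (b = 4*5 = 20)
t = -7 (t = -2 - 5 = -7)
M(J) = (20 + J)²
-83*M(t) + 73 = -83*(20 - 7)² + 73 = -83*13² + 73 = -83*169 + 73 = -14027 + 73 = -13954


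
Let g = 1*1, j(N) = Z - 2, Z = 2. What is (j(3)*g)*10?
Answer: 0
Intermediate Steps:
j(N) = 0 (j(N) = 2 - 2 = 0)
g = 1
(j(3)*g)*10 = (0*1)*10 = 0*10 = 0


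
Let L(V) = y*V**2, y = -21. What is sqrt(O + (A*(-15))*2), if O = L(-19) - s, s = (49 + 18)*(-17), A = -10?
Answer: I*sqrt(6142) ≈ 78.371*I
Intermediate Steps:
L(V) = -21*V**2
s = -1139 (s = 67*(-17) = -1139)
O = -6442 (O = -21*(-19)**2 - 1*(-1139) = -21*361 + 1139 = -7581 + 1139 = -6442)
sqrt(O + (A*(-15))*2) = sqrt(-6442 - 10*(-15)*2) = sqrt(-6442 + 150*2) = sqrt(-6442 + 300) = sqrt(-6142) = I*sqrt(6142)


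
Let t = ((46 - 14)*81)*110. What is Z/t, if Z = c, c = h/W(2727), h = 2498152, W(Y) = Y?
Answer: 312269/97190280 ≈ 0.0032130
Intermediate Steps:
t = 285120 (t = (32*81)*110 = 2592*110 = 285120)
c = 2498152/2727 ≈ 916.08
Z = 2498152/2727 ≈ 916.08
Z/t = (2498152/2727)/285120 = (2498152/2727)*(1/285120) = 312269/97190280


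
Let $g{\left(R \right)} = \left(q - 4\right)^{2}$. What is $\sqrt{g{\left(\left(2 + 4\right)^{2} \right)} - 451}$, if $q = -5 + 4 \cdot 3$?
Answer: $i \sqrt{442} \approx 21.024 i$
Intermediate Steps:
$q = 7$ ($q = -5 + 12 = 7$)
$g{\left(R \right)} = 9$ ($g{\left(R \right)} = \left(7 - 4\right)^{2} = 3^{2} = 9$)
$\sqrt{g{\left(\left(2 + 4\right)^{2} \right)} - 451} = \sqrt{9 - 451} = \sqrt{-442} = i \sqrt{442}$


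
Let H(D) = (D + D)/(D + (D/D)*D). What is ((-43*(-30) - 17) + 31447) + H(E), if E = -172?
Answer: 32721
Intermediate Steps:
H(D) = 1 (H(D) = (2*D)/(D + 1*D) = (2*D)/(D + D) = (2*D)/((2*D)) = (2*D)*(1/(2*D)) = 1)
((-43*(-30) - 17) + 31447) + H(E) = ((-43*(-30) - 17) + 31447) + 1 = ((1290 - 17) + 31447) + 1 = (1273 + 31447) + 1 = 32720 + 1 = 32721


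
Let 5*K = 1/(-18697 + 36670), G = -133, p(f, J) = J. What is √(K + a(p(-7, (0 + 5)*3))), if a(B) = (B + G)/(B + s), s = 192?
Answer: I*√270581128585/688965 ≈ 0.75501*I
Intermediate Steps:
K = 1/89865 (K = 1/(5*(-18697 + 36670)) = (⅕)/17973 = (⅕)*(1/17973) = 1/89865 ≈ 1.1128e-5)
a(B) = (-133 + B)/(192 + B) (a(B) = (B - 133)/(B + 192) = (-133 + B)/(192 + B))
√(K + a(p(-7, (0 + 5)*3))) = √(1/89865 + (-133 + (0 + 5)*3)/(192 + (0 + 5)*3)) = √(1/89865 + (-133 + 5*3)/(192 + 5*3)) = √(1/89865 + (-133 + 15)/(192 + 15)) = √(1/89865 - 118/207) = √(-1178207/2066895) = I*√270581128585/688965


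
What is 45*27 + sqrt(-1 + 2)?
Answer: 1216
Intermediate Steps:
45*27 + sqrt(-1 + 2) = 1215 + sqrt(1) = 1215 + 1 = 1216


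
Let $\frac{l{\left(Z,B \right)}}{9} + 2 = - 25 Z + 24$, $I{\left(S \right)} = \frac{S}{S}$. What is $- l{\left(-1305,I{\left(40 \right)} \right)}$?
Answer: $-293823$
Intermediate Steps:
$I{\left(S \right)} = 1$
$l{\left(Z,B \right)} = 198 - 225 Z$ ($l{\left(Z,B \right)} = -18 + 9 \left(- 25 Z + 24\right) = -18 + 9 \left(24 - 25 Z\right) = -18 - \left(-216 + 225 Z\right) = 198 - 225 Z$)
$- l{\left(-1305,I{\left(40 \right)} \right)} = - (198 - -293625) = - (198 + 293625) = \left(-1\right) 293823 = -293823$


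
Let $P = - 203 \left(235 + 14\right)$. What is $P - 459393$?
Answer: $-509940$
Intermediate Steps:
$P = -50547$ ($P = \left(-203\right) 249 = -50547$)
$P - 459393 = -50547 - 459393 = -509940$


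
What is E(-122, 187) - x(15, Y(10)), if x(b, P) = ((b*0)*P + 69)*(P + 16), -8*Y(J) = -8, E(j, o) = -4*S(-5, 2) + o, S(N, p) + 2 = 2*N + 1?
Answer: -942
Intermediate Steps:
S(N, p) = -1 + 2*N (S(N, p) = -2 + (2*N + 1) = -2 + (1 + 2*N) = -1 + 2*N)
E(j, o) = 44 + o (E(j, o) = -4*(-1 + 2*(-5)) + o = -4*(-1 - 10) + o = -4*(-11) + o = 44 + o)
Y(J) = 1 (Y(J) = -⅛*(-8) = 1)
x(b, P) = 1104 + 69*P (x(b, P) = (0*P + 69)*(16 + P) = (0 + 69)*(16 + P) = 69*(16 + P) = 1104 + 69*P)
E(-122, 187) - x(15, Y(10)) = (44 + 187) - (1104 + 69*1) = 231 - (1104 + 69) = 231 - 1*1173 = 231 - 1173 = -942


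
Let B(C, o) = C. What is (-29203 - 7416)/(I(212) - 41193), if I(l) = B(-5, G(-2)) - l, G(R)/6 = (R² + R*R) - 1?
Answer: 36619/41410 ≈ 0.88430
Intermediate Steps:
G(R) = -6 + 12*R² (G(R) = 6*((R² + R*R) - 1) = 6*((R² + R²) - 1) = 6*(2*R² - 1) = 6*(-1 + 2*R²) = -6 + 12*R²)
I(l) = -5 - l
(-29203 - 7416)/(I(212) - 41193) = (-29203 - 7416)/((-5 - 1*212) - 41193) = -36619/((-5 - 212) - 41193) = -36619/(-217 - 41193) = -36619/(-41410) = -36619*(-1/41410) = 36619/41410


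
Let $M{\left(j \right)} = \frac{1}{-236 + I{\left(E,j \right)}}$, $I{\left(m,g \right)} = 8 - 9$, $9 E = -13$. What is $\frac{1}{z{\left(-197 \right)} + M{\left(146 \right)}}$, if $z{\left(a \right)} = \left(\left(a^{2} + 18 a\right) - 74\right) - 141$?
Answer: $\frac{237}{8306375} \approx 2.8532 \cdot 10^{-5}$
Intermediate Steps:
$E = - \frac{13}{9}$ ($E = \frac{1}{9} \left(-13\right) = - \frac{13}{9} \approx -1.4444$)
$z{\left(a \right)} = -215 + a^{2} + 18 a$ ($z{\left(a \right)} = \left(-74 + a^{2} + 18 a\right) - 141 = -215 + a^{2} + 18 a$)
$I{\left(m,g \right)} = -1$ ($I{\left(m,g \right)} = 8 - 9 = -1$)
$M{\left(j \right)} = - \frac{1}{237}$ ($M{\left(j \right)} = \frac{1}{-236 - 1} = \frac{1}{-237} = - \frac{1}{237}$)
$\frac{1}{z{\left(-197 \right)} + M{\left(146 \right)}} = \frac{1}{\left(-215 + \left(-197\right)^{2} + 18 \left(-197\right)\right) - \frac{1}{237}} = \frac{1}{\left(-215 + 38809 - 3546\right) - \frac{1}{237}} = \frac{1}{35048 - \frac{1}{237}} = \frac{1}{\frac{8306375}{237}} = \frac{237}{8306375}$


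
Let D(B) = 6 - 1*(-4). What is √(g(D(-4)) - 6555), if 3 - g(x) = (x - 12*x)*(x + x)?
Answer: 16*I*√17 ≈ 65.97*I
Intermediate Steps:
D(B) = 10 (D(B) = 6 + 4 = 10)
g(x) = 3 + 22*x² (g(x) = 3 - (x - 12*x)*(x + x) = 3 - (-11*x)*2*x = 3 - (-22)*x² = 3 + 22*x²)
√(g(D(-4)) - 6555) = √((3 + 22*10²) - 6555) = √((3 + 22*100) - 6555) = √((3 + 2200) - 6555) = √(2203 - 6555) = √(-4352) = 16*I*√17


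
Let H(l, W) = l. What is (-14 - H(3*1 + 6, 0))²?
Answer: 529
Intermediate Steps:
(-14 - H(3*1 + 6, 0))² = (-14 - (3*1 + 6))² = (-14 - (3 + 6))² = (-14 - 1*9)² = (-14 - 9)² = (-23)² = 529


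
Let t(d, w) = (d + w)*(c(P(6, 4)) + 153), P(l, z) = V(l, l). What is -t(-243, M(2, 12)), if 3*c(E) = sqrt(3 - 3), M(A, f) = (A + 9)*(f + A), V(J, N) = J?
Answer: 13617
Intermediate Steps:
P(l, z) = l
M(A, f) = (9 + A)*(A + f)
c(E) = 0 (c(E) = sqrt(3 - 3)/3 = sqrt(0)/3 = (1/3)*0 = 0)
t(d, w) = 153*d + 153*w (t(d, w) = (d + w)*(0 + 153) = (d + w)*153 = 153*d + 153*w)
-t(-243, M(2, 12)) = -(153*(-243) + 153*(2**2 + 9*2 + 9*12 + 2*12)) = -(-37179 + 153*(4 + 18 + 108 + 24)) = -(-37179 + 153*154) = -(-37179 + 23562) = -1*(-13617) = 13617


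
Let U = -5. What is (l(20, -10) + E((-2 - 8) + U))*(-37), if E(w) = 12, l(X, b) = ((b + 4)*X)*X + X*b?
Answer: 95756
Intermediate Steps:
l(X, b) = X*b + X²*(4 + b) (l(X, b) = ((4 + b)*X)*X + X*b = (X*(4 + b))*X + X*b = X²*(4 + b) + X*b = X*b + X²*(4 + b))
(l(20, -10) + E((-2 - 8) + U))*(-37) = (20*(-10 + 4*20 + 20*(-10)) + 12)*(-37) = (20*(-10 + 80 - 200) + 12)*(-37) = (20*(-130) + 12)*(-37) = (-2600 + 12)*(-37) = -2588*(-37) = 95756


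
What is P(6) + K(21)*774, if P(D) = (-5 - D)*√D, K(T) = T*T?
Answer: 341334 - 11*√6 ≈ 3.4131e+5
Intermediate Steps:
K(T) = T²
P(D) = √D*(-5 - D)
P(6) + K(21)*774 = √6*(-5 - 1*6) + 21²*774 = √6*(-5 - 6) + 441*774 = √6*(-11) + 341334 = -11*√6 + 341334 = 341334 - 11*√6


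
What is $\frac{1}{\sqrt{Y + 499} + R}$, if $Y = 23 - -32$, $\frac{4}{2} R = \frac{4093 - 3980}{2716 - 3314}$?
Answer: $\frac{135148}{792437695} + \frac{1430416 \sqrt{554}}{792437695} \approx 0.042657$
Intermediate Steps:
$R = - \frac{113}{1196}$ ($R = \frac{\left(4093 - 3980\right) \frac{1}{2716 - 3314}}{2} = \frac{113 \frac{1}{-598}}{2} = \frac{113 \left(- \frac{1}{598}\right)}{2} = \frac{1}{2} \left(- \frac{113}{598}\right) = - \frac{113}{1196} \approx -0.094482$)
$Y = 55$ ($Y = 23 + 32 = 55$)
$\frac{1}{\sqrt{Y + 499} + R} = \frac{1}{\sqrt{55 + 499} - \frac{113}{1196}} = \frac{1}{\sqrt{554} - \frac{113}{1196}} = \frac{1}{- \frac{113}{1196} + \sqrt{554}}$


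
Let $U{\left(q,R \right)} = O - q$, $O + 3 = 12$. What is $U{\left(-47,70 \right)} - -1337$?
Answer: $1393$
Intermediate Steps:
$O = 9$ ($O = -3 + 12 = 9$)
$U{\left(q,R \right)} = 9 - q$
$U{\left(-47,70 \right)} - -1337 = \left(9 - -47\right) - -1337 = \left(9 + 47\right) + 1337 = 56 + 1337 = 1393$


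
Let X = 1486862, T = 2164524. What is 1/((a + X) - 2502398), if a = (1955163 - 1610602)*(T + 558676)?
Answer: 1/938307499664 ≈ 1.0657e-12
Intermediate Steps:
a = 938308515200 (a = (1955163 - 1610602)*(2164524 + 558676) = 344561*2723200 = 938308515200)
1/((a + X) - 2502398) = 1/((938308515200 + 1486862) - 2502398) = 1/(938310002062 - 2502398) = 1/938307499664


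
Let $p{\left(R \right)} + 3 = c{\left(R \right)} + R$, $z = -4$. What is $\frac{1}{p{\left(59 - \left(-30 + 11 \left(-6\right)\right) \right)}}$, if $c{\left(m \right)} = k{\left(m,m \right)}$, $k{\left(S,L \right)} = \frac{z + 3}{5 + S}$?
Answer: $\frac{160}{24319} \approx 0.0065792$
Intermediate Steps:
$k{\left(S,L \right)} = - \frac{1}{5 + S}$ ($k{\left(S,L \right)} = \frac{-4 + 3}{5 + S} = - \frac{1}{5 + S}$)
$c{\left(m \right)} = - \frac{1}{5 + m}$
$p{\left(R \right)} = -3 + R - \frac{1}{5 + R}$ ($p{\left(R \right)} = -3 + \left(- \frac{1}{5 + R} + R\right) = -3 + \left(R - \frac{1}{5 + R}\right) = -3 + R - \frac{1}{5 + R}$)
$\frac{1}{p{\left(59 - \left(-30 + 11 \left(-6\right)\right) \right)}} = \frac{1}{\frac{1}{5 + \left(59 - \left(-30 + 11 \left(-6\right)\right)\right)} \left(-1 + \left(-3 + \left(59 - \left(-30 + 11 \left(-6\right)\right)\right)\right) \left(5 + \left(59 - \left(-30 + 11 \left(-6\right)\right)\right)\right)\right)} = \frac{1}{\frac{1}{5 + \left(59 - \left(-30 - 66\right)\right)} \left(-1 + \left(-3 + \left(59 - \left(-30 - 66\right)\right)\right) \left(5 + \left(59 - \left(-30 - 66\right)\right)\right)\right)} = \frac{1}{\frac{1}{5 + \left(59 - -96\right)} \left(-1 + \left(-3 + \left(59 - -96\right)\right) \left(5 + \left(59 - -96\right)\right)\right)} = \frac{1}{\frac{1}{5 + \left(59 + 96\right)} \left(-1 + \left(-3 + \left(59 + 96\right)\right) \left(5 + \left(59 + 96\right)\right)\right)} = \frac{1}{\frac{1}{5 + 155} \left(-1 + \left(-3 + 155\right) \left(5 + 155\right)\right)} = \frac{1}{\frac{1}{160} \left(-1 + 152 \cdot 160\right)} = \frac{1}{\frac{1}{160} \left(-1 + 24320\right)} = \frac{1}{\frac{1}{160} \cdot 24319} = \frac{1}{\frac{24319}{160}} = \frac{160}{24319}$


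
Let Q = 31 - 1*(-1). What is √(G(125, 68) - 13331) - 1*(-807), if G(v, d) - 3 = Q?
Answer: 807 + 4*I*√831 ≈ 807.0 + 115.31*I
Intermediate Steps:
Q = 32 (Q = 31 + 1 = 32)
G(v, d) = 35 (G(v, d) = 3 + 32 = 35)
√(G(125, 68) - 13331) - 1*(-807) = √(35 - 13331) - 1*(-807) = √(-13296) + 807 = 4*I*√831 + 807 = 807 + 4*I*√831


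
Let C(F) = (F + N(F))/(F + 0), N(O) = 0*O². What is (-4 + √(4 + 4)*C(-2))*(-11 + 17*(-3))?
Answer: 248 - 124*√2 ≈ 72.638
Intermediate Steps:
N(O) = 0
C(F) = 1 (C(F) = (F + 0)/(F + 0) = F/F = 1)
(-4 + √(4 + 4)*C(-2))*(-11 + 17*(-3)) = (-4 + √(4 + 4)*1)*(-11 + 17*(-3)) = (-4 + √8*1)*(-11 - 51) = (-4 + (2*√2)*1)*(-62) = (-4 + 2*√2)*(-62) = 248 - 124*√2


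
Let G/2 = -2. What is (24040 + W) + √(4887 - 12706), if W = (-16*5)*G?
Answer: 24360 + I*√7819 ≈ 24360.0 + 88.425*I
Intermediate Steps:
G = -4 (G = 2*(-2) = -4)
W = 320 (W = -16*5*(-4) = -80*(-4) = 320)
(24040 + W) + √(4887 - 12706) = (24040 + 320) + √(4887 - 12706) = 24360 + √(-7819) = 24360 + I*√7819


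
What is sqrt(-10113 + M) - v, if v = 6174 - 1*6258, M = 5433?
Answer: 84 + 6*I*sqrt(130) ≈ 84.0 + 68.411*I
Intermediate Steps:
v = -84 (v = 6174 - 6258 = -84)
sqrt(-10113 + M) - v = sqrt(-10113 + 5433) - 1*(-84) = sqrt(-4680) + 84 = 6*I*sqrt(130) + 84 = 84 + 6*I*sqrt(130)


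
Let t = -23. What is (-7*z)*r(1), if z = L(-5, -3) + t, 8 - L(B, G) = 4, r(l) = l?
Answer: 133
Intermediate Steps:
L(B, G) = 4 (L(B, G) = 8 - 1*4 = 8 - 4 = 4)
z = -19 (z = 4 - 23 = -19)
(-7*z)*r(1) = -7*(-19)*1 = 133*1 = 133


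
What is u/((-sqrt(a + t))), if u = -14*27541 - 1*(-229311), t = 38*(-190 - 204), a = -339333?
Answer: -156263*I*sqrt(354305)/354305 ≈ -262.52*I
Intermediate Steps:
t = -14972 (t = 38*(-394) = -14972)
u = -156263 (u = -385574 + 229311 = -156263)
u/((-sqrt(a + t))) = -156263*(-1/sqrt(-339333 - 14972)) = -156263*I*sqrt(354305)/354305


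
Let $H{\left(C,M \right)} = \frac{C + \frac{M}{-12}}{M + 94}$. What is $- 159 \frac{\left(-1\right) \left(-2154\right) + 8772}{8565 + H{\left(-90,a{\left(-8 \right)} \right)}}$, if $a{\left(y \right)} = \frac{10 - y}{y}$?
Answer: $- \frac{94454056}{465629} \approx -202.85$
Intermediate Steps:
$a{\left(y \right)} = \frac{10 - y}{y}$
$H{\left(C,M \right)} = \frac{C - \frac{M}{12}}{94 + M}$ ($H{\left(C,M \right)} = \frac{C + M \left(- \frac{1}{12}\right)}{94 + M} = \frac{C - \frac{M}{12}}{94 + M}$)
$- 159 \frac{\left(-1\right) \left(-2154\right) + 8772}{8565 + H{\left(-90,a{\left(-8 \right)} \right)}} = - 159 \frac{\left(-1\right) \left(-2154\right) + 8772}{8565 + \frac{-90 - \frac{\frac{1}{-8} \left(10 - -8\right)}{12}}{94 + \frac{10 - -8}{-8}}} = - 159 \frac{2154 + 8772}{8565 + \frac{-90 - \frac{\left(- \frac{1}{8}\right) \left(10 + 8\right)}{12}}{94 - \frac{10 + 8}{8}}} = - 159 \frac{10926}{8565 + \frac{-90 - \frac{\left(- \frac{1}{8}\right) 18}{12}}{94 - \frac{9}{4}}} = - 159 \frac{10926}{8565 + \frac{-90 - - \frac{3}{16}}{94 - \frac{9}{4}}} = - 159 \frac{10926}{8565 + \frac{-90 + \frac{3}{16}}{\frac{367}{4}}} = - 159 \frac{10926}{8565 + \frac{4}{367} \left(- \frac{1437}{16}\right)} = - 159 \frac{10926}{8565 - \frac{1437}{1468}} = - 159 \frac{10926}{\frac{12571983}{1468}} = - 159 \cdot 10926 \cdot \frac{1468}{12571983} = \left(-159\right) \frac{1782152}{1396887} = - \frac{94454056}{465629}$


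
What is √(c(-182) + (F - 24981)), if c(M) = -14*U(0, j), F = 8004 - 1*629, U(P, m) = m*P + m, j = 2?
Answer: I*√17634 ≈ 132.79*I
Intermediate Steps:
U(P, m) = m + P*m (U(P, m) = P*m + m = m + P*m)
F = 7375 (F = 8004 - 629 = 7375)
c(M) = -28 (c(M) = -28*(1 + 0) = -28)
√(c(-182) + (F - 24981)) = √(-28 + (7375 - 24981)) = √(-28 - 17606) = √(-17634) = I*√17634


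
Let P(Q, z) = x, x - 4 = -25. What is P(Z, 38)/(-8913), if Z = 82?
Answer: 7/2971 ≈ 0.0023561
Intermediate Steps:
x = -21 (x = 4 - 25 = -21)
P(Q, z) = -21
P(Z, 38)/(-8913) = -21/(-8913) = -21*(-1/8913) = 7/2971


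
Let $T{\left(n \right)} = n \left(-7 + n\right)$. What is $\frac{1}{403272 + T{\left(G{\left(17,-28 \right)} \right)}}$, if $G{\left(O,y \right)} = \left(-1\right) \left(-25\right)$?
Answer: $\frac{1}{403722} \approx 2.477 \cdot 10^{-6}$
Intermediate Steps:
$G{\left(O,y \right)} = 25$
$\frac{1}{403272 + T{\left(G{\left(17,-28 \right)} \right)}} = \frac{1}{403272 + 25 \left(-7 + 25\right)} = \frac{1}{403272 + 25 \cdot 18} = \frac{1}{403272 + 450} = \frac{1}{403722}$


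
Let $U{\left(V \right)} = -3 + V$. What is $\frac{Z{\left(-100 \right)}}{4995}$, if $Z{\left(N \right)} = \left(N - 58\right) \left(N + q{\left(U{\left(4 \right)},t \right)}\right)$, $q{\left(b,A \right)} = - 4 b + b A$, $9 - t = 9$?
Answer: $\frac{16432}{4995} \approx 3.2897$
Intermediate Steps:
$t = 0$ ($t = 9 - 9 = 0$)
$q{\left(b,A \right)} = - 4 b + A b$
$Z{\left(N \right)} = \left(-58 + N\right) \left(-4 + N\right)$ ($Z{\left(N \right)} = \left(N - 58\right) \left(N + \left(-3 + 4\right) \left(-4 + 0\right)\right) = \left(-58 + N\right) \left(N + 1 \left(-4\right)\right) = \left(-58 + N\right) \left(N - 4\right) = \left(-58 + N\right) \left(-4 + N\right)$)
$\frac{Z{\left(-100 \right)}}{4995} = \frac{232 + \left(-100\right)^{2} - -6200}{4995} = \left(232 + 10000 + 6200\right) \frac{1}{4995} = 16432 \cdot \frac{1}{4995} = \frac{16432}{4995}$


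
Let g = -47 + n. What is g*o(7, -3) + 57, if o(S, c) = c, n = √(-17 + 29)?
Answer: 198 - 6*√3 ≈ 187.61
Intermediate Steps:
n = 2*√3 (n = √12 = 2*√3 ≈ 3.4641)
g = -47 + 2*√3 ≈ -43.536
g*o(7, -3) + 57 = (-47 + 2*√3)*(-3) + 57 = (141 - 6*√3) + 57 = 198 - 6*√3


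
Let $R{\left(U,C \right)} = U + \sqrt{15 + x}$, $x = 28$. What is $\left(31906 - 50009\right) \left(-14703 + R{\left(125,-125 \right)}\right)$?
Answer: $263905534 - 18103 \sqrt{43} \approx 2.6379 \cdot 10^{8}$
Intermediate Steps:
$R{\left(U,C \right)} = U + \sqrt{43}$ ($R{\left(U,C \right)} = U + \sqrt{15 + 28} = U + \sqrt{43}$)
$\left(31906 - 50009\right) \left(-14703 + R{\left(125,-125 \right)}\right) = \left(31906 - 50009\right) \left(-14703 + \left(125 + \sqrt{43}\right)\right) = - 18103 \left(-14578 + \sqrt{43}\right) = 263905534 - 18103 \sqrt{43}$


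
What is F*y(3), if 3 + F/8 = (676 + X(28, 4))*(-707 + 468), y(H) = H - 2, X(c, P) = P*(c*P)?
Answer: -2149112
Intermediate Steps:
X(c, P) = c*P**2 (X(c, P) = P*(P*c) = c*P**2)
y(H) = -2 + H
F = -2149112 (F = -24 + 8*((676 + 28*4**2)*(-707 + 468)) = -24 + 8*((676 + 28*16)*(-239)) = -24 + 8*((676 + 448)*(-239)) = -24 + 8*(1124*(-239)) = -24 + 8*(-268636) = -24 - 2149088 = -2149112)
F*y(3) = -2149112*(-2 + 3) = -2149112*1 = -2149112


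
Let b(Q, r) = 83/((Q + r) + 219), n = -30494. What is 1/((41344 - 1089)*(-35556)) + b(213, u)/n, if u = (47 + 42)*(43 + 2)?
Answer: -19822294103/32276415888022140 ≈ -6.1414e-7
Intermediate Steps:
u = 4005 (u = 89*45 = 4005)
b(Q, r) = 83/(219 + Q + r)
1/((41344 - 1089)*(-35556)) + b(213, u)/n = 1/((41344 - 1089)*(-35556)) + (83/(219 + 213 + 4005))/(-30494) = -1/35556/40255 + (83/4437)*(-1/30494) = (1/40255)*(-1/35556) + (83*(1/4437))*(-1/30494) = -1/1431306780 + (83/4437)*(-1/30494) = -1/1431306780 - 83/135301878 = -19822294103/32276415888022140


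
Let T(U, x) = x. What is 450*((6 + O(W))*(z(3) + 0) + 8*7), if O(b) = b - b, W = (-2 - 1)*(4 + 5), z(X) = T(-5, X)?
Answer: 33300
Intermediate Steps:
z(X) = X
W = -27 (W = -3*9 = -27)
O(b) = 0
450*((6 + O(W))*(z(3) + 0) + 8*7) = 450*((6 + 0)*(3 + 0) + 8*7) = 450*(6*3 + 56) = 450*(18 + 56) = 450*74 = 33300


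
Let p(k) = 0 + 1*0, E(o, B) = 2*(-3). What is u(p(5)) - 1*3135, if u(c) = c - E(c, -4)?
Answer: -3129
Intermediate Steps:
E(o, B) = -6
p(k) = 0 (p(k) = 0 + 0 = 0)
u(c) = 6 + c (u(c) = c - 1*(-6) = c + 6 = 6 + c)
u(p(5)) - 1*3135 = (6 + 0) - 1*3135 = 6 - 3135 = -3129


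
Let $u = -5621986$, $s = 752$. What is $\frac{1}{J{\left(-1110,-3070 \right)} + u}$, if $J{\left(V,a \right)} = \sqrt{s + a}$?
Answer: $- \frac{147947}{831755962803} - \frac{i \sqrt{2318}}{31606726586514} \approx -1.7787 \cdot 10^{-7} - 1.5233 \cdot 10^{-12} i$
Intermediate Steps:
$J{\left(V,a \right)} = \sqrt{752 + a}$
$\frac{1}{J{\left(-1110,-3070 \right)} + u} = \frac{1}{\sqrt{752 - 3070} - 5621986} = \frac{1}{\sqrt{-2318} - 5621986} = \frac{1}{i \sqrt{2318} - 5621986} = \frac{1}{-5621986 + i \sqrt{2318}}$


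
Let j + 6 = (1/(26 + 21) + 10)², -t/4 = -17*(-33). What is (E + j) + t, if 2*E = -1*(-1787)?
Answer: -5549335/4418 ≈ -1256.1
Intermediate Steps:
t = -2244 (t = -(-68)*(-33) = -4*561 = -2244)
E = 1787/2 (E = (-1*(-1787))/2 = (½)*1787 = 1787/2 ≈ 893.50)
j = 208587/2209 (j = -6 + (1/(26 + 21) + 10)² = -6 + (1/47 + 10)² = -6 + (471/47)² = -6 + 221841/2209 = 208587/2209 ≈ 94.426)
(E + j) + t = (1787/2 + 208587/2209) - 2244 = 4364657/4418 - 2244 = -5549335/4418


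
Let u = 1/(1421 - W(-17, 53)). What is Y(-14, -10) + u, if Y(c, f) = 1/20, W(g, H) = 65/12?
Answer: 17227/339740 ≈ 0.050706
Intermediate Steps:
W(g, H) = 65/12 (W(g, H) = 65*(1/12) = 65/12)
Y(c, f) = 1/20
u = 12/16987 (u = 1/(1421 - 1*65/12) = 1/(1421 - 65/12) = 1/(16987/12) = 12/16987 ≈ 0.00070642)
Y(-14, -10) + u = 1/20 + 12/16987 = 17227/339740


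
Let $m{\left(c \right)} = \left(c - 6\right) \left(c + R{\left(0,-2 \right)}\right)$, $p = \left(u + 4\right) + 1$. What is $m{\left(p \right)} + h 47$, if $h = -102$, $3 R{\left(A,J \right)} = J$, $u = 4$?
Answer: $-4769$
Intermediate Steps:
$R{\left(A,J \right)} = \frac{J}{3}$
$p = 9$ ($p = \left(4 + 4\right) + 1 = 8 + 1 = 9$)
$m{\left(c \right)} = \left(-6 + c\right) \left(- \frac{2}{3} + c\right)$ ($m{\left(c \right)} = \left(c - 6\right) \left(c + \frac{1}{3} \left(-2\right)\right) = \left(-6 + c\right) \left(c - \frac{2}{3}\right) = \left(-6 + c\right) \left(- \frac{2}{3} + c\right)$)
$m{\left(p \right)} + h 47 = \left(4 + 9^{2} - 60\right) - 4794 = \left(4 + 81 - 60\right) - 4794 = 25 - 4794 = -4769$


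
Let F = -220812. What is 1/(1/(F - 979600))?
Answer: -1200412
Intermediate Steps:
1/(1/(F - 979600)) = 1/(1/(-220812 - 979600)) = 1/(1/(-1200412)) = 1/(-1/1200412) = -1200412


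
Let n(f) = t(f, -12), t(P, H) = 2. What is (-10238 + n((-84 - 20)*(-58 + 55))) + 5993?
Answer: -4243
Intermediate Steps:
n(f) = 2
(-10238 + n((-84 - 20)*(-58 + 55))) + 5993 = (-10238 + 2) + 5993 = -10236 + 5993 = -4243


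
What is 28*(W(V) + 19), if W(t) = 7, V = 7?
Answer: 728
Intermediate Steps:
28*(W(V) + 19) = 28*(7 + 19) = 28*26 = 728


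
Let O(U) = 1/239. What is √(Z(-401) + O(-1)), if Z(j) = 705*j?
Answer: I*√16148392066/239 ≈ 531.7*I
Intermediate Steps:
O(U) = 1/239
√(Z(-401) + O(-1)) = √(705*(-401) + 1/239) = √(-282705 + 1/239) = √(-67566494/239) = I*√16148392066/239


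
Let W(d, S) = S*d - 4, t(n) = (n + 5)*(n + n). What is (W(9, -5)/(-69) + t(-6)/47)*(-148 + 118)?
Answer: -31310/1081 ≈ -28.964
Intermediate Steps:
t(n) = 2*n*(5 + n) (t(n) = (5 + n)*(2*n) = 2*n*(5 + n))
W(d, S) = -4 + S*d
(W(9, -5)/(-69) + t(-6)/47)*(-148 + 118) = ((-4 - 5*9)/(-69) + (2*(-6)*(5 - 6))/47)*(-148 + 118) = ((-4 - 45)*(-1/69) + (2*(-6)*(-1))*(1/47))*(-30) = (-49*(-1/69) + 12*(1/47))*(-30) = (49/69 + 12/47)*(-30) = (3131/3243)*(-30) = -31310/1081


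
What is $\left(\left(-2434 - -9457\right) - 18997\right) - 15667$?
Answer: $-27641$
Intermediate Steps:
$\left(\left(-2434 - -9457\right) - 18997\right) - 15667 = \left(\left(-2434 + 9457\right) - 18997\right) - 15667 = \left(7023 - 18997\right) - 15667 = -11974 - 15667 = -27641$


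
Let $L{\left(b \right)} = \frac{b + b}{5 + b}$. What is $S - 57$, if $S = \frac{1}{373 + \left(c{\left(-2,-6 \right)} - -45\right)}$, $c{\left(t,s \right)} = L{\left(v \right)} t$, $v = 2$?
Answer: $- \frac{166319}{2918} \approx -56.998$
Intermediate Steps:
$L{\left(b \right)} = \frac{2 b}{5 + b}$
$c{\left(t,s \right)} = \frac{4 t}{7}$ ($c{\left(t,s \right)} = 2 \cdot 2 \frac{1}{5 + 2} t = 2 \cdot 2 \cdot \frac{1}{7} t = \frac{4 t}{7}$)
$S = \frac{7}{2918}$ ($S = \frac{1}{373 + \left(\frac{4}{7} \left(-2\right) - -45\right)} = \frac{1}{373 + \left(- \frac{8}{7} + 45\right)} = \frac{1}{373 + \frac{307}{7}} = \frac{1}{\frac{2918}{7}} = \frac{7}{2918} \approx 0.0023989$)
$S - 57 = \frac{7}{2918} - 57 = - \frac{166319}{2918}$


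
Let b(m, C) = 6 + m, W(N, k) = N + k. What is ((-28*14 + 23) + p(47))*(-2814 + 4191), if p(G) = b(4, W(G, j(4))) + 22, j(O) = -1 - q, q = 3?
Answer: -464049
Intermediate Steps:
j(O) = -4 (j(O) = -1 - 1*3 = -1 - 3 = -4)
p(G) = 32 (p(G) = (6 + 4) + 22 = 10 + 22 = 32)
((-28*14 + 23) + p(47))*(-2814 + 4191) = ((-28*14 + 23) + 32)*(-2814 + 4191) = ((-392 + 23) + 32)*1377 = (-369 + 32)*1377 = -337*1377 = -464049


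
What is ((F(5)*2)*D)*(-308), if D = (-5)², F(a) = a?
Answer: -77000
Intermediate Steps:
D = 25
((F(5)*2)*D)*(-308) = ((5*2)*25)*(-308) = (10*25)*(-308) = 250*(-308) = -77000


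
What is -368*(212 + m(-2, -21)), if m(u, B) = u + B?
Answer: -69552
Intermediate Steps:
m(u, B) = B + u
-368*(212 + m(-2, -21)) = -368*(212 + (-21 - 2)) = -368*(212 - 23) = -368*189 = -69552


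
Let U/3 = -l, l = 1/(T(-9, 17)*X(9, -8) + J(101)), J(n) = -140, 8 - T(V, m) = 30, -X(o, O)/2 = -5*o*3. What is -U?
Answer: -3/6080 ≈ -0.00049342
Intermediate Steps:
X(o, O) = 30*o (X(o, O) = -2*(-5*o)*3 = -(-30)*o = 30*o)
T(V, m) = -22 (T(V, m) = 8 - 1*30 = 8 - 30 = -22)
l = -1/6080 (l = 1/(-660*9 - 140) = 1/(-22*270 - 140) = 1/(-5940 - 140) = 1/(-6080) = -1/6080 ≈ -0.00016447)
U = 3/6080 (U = 3*(-1*(-1/6080)) = 3*(1/6080) = 3/6080 ≈ 0.00049342)
-U = -1*3/6080 = -3/6080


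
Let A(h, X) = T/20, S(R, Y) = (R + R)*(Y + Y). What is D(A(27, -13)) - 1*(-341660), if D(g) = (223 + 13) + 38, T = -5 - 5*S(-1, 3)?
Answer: 341934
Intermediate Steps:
S(R, Y) = 4*R*Y (S(R, Y) = (2*R)*(2*Y) = 4*R*Y)
T = 55 (T = -5 - 20*(-1)*3 = -5 - 5*(-12) = -5 + 60 = 55)
A(h, X) = 11/4 (A(h, X) = 55/20 = 55*(1/20) = 11/4)
D(g) = 274 (D(g) = 236 + 38 = 274)
D(A(27, -13)) - 1*(-341660) = 274 - 1*(-341660) = 274 + 341660 = 341934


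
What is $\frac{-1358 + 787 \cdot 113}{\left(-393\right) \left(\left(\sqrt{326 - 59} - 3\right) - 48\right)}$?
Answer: $\frac{496247}{101918} + \frac{29191 \sqrt{267}}{305754} \approx 6.4291$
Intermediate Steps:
$\frac{-1358 + 787 \cdot 113}{\left(-393\right) \left(\left(\sqrt{326 - 59} - 3\right) - 48\right)} = \frac{-1358 + 88931}{\left(-393\right) \left(\left(\sqrt{267} - 3\right) - 48\right)} = \frac{87573}{\left(-393\right) \left(\left(-3 + \sqrt{267}\right) - 48\right)} = \frac{87573}{\left(-393\right) \left(-51 + \sqrt{267}\right)} = \frac{87573}{20043 - 393 \sqrt{267}}$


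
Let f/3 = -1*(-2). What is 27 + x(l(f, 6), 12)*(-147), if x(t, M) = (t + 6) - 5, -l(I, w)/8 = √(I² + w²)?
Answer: -120 + 7056*√2 ≈ 9858.7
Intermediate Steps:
f = 6 (f = 3*(-1*(-2)) = 3*2 = 6)
l(I, w) = -8*√(I² + w²)
x(t, M) = 1 + t (x(t, M) = (6 + t) - 5 = 1 + t)
27 + x(l(f, 6), 12)*(-147) = 27 + (1 - 8*√(6² + 6²))*(-147) = 27 + (1 - 8*√(36 + 36))*(-147) = 27 + (1 - 48*√2)*(-147) = 27 + (-147 + 7056*√2) = -120 + 7056*√2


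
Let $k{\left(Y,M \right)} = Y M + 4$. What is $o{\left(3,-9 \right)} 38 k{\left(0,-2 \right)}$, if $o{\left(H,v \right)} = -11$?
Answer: $-1672$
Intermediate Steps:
$k{\left(Y,M \right)} = 4 + M Y$ ($k{\left(Y,M \right)} = M Y + 4 = 4 + M Y$)
$o{\left(3,-9 \right)} 38 k{\left(0,-2 \right)} = - 11 \cdot 38 \left(4 - 0\right) = - 11 \cdot 38 \left(4 + 0\right) = - 11 \cdot 38 \cdot 4 = \left(-11\right) 152 = -1672$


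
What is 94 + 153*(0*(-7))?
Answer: 94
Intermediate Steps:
94 + 153*(0*(-7)) = 94 + 153*0 = 94 + 0 = 94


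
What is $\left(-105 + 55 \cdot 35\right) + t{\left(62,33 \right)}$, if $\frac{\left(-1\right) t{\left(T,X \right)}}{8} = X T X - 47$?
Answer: $-537948$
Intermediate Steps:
$t{\left(T,X \right)} = 376 - 8 T X^{2}$ ($t{\left(T,X \right)} = - 8 \left(X T X - 47\right) = - 8 \left(T X X - 47\right) = - 8 \left(T X^{2} - 47\right) = - 8 \left(-47 + T X^{2}\right) = 376 - 8 T X^{2}$)
$\left(-105 + 55 \cdot 35\right) + t{\left(62,33 \right)} = \left(-105 + 55 \cdot 35\right) + \left(376 - 496 \cdot 33^{2}\right) = \left(-105 + 1925\right) + \left(376 - 496 \cdot 1089\right) = 1820 + \left(376 - 540144\right) = 1820 - 539768 = -537948$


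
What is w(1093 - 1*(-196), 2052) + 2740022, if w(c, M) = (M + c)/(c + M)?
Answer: 2740023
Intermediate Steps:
w(c, M) = 1 (w(c, M) = (M + c)/(M + c) = 1)
w(1093 - 1*(-196), 2052) + 2740022 = 1 + 2740022 = 2740023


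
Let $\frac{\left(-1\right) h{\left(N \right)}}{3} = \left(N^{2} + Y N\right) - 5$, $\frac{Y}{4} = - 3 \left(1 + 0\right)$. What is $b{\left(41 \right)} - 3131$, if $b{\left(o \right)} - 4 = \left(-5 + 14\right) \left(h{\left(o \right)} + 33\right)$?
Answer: $-34798$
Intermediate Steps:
$Y = -12$ ($Y = 4 \left(- 3 \left(1 + 0\right)\right) = 4 \left(\left(-3\right) 1\right) = 4 \left(-3\right) = -12$)
$h{\left(N \right)} = 15 - 3 N^{2} + 36 N$ ($h{\left(N \right)} = - 3 \left(\left(N^{2} - 12 N\right) - 5\right) = - 3 \left(-5 + N^{2} - 12 N\right) = 15 - 3 N^{2} + 36 N$)
$b{\left(o \right)} = 436 - 27 o^{2} + 324 o$ ($b{\left(o \right)} = 4 + \left(-5 + 14\right) \left(\left(15 - 3 o^{2} + 36 o\right) + 33\right) = 4 + 9 \left(48 - 3 o^{2} + 36 o\right) = 4 + \left(432 - 27 o^{2} + 324 o\right) = 436 - 27 o^{2} + 324 o$)
$b{\left(41 \right)} - 3131 = \left(436 - 27 \cdot 41^{2} + 324 \cdot 41\right) - 3131 = \left(436 - 45387 + 13284\right) - 3131 = -31667 - 3131 = -34798$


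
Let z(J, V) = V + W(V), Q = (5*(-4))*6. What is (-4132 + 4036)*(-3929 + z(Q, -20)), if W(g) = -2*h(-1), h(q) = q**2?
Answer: 379296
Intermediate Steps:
Q = -120 (Q = -20*6 = -120)
W(g) = -2 (W(g) = -2*(-1)**2 = -2*1 = -2)
z(J, V) = -2 + V (z(J, V) = V - 2 = -2 + V)
(-4132 + 4036)*(-3929 + z(Q, -20)) = (-4132 + 4036)*(-3929 + (-2 - 20)) = -96*(-3929 - 22) = -96*(-3951) = 379296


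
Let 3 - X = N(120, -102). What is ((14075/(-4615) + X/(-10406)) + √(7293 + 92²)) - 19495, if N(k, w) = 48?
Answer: -187273618665/9604738 + √15757 ≈ -19373.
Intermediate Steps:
X = -45 (X = 3 - 1*48 = 3 - 48 = -45)
((14075/(-4615) + X/(-10406)) + √(7293 + 92²)) - 19495 = ((14075/(-4615) - 45/(-10406)) + √(7293 + 92²)) - 19495 = ((14075*(-1/4615) - 45*(-1/10406)) + √(7293 + 8464)) - 19495 = ((-2815/923 + 45/10406) + √15757) - 19495 = (-29251355/9604738 + √15757) - 19495 = -187273618665/9604738 + √15757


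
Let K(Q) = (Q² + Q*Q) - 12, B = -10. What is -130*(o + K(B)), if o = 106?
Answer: -38220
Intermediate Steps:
K(Q) = -12 + 2*Q² (K(Q) = (Q² + Q²) - 12 = 2*Q² - 12 = -12 + 2*Q²)
-130*(o + K(B)) = -130*(106 + (-12 + 2*(-10)²)) = -130*(106 + (-12 + 2*100)) = -130*(106 + (-12 + 200)) = -130*(106 + 188) = -130*294 = -38220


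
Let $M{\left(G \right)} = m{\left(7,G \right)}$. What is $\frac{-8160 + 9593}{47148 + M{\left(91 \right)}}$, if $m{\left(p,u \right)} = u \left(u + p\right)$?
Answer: $\frac{1433}{56066} \approx 0.025559$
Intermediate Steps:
$m{\left(p,u \right)} = u \left(p + u\right)$
$M{\left(G \right)} = G \left(7 + G\right)$
$\frac{-8160 + 9593}{47148 + M{\left(91 \right)}} = \frac{-8160 + 9593}{47148 + 91 \left(7 + 91\right)} = \frac{1433}{47148 + 91 \cdot 98} = \frac{1433}{47148 + 8918} = \frac{1433}{56066}$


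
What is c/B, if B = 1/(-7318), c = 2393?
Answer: -17511974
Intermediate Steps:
B = -1/7318 ≈ -0.00013665
c/B = 2393/(-1/7318) = 2393*(-7318) = -17511974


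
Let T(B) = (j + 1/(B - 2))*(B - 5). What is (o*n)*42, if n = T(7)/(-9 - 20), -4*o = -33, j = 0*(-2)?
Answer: -693/145 ≈ -4.7793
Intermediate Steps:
j = 0
T(B) = (-5 + B)/(-2 + B) (T(B) = (0 + 1/(B - 2))*(B - 5) = (0 + 1/(-2 + B))*(-5 + B) = (-5 + B)/(-2 + B))
o = 33/4 (o = -¼*(-33) = 33/4 ≈ 8.2500)
n = -2/145 (n = ((-5 + 7)/(-2 + 7))/(-9 - 20) = (2/5)/(-29) = ((⅕)*2)*(-1/29) = (⅖)*(-1/29) = -2/145 ≈ -0.013793)
(o*n)*42 = ((33/4)*(-2/145))*42 = -33/290*42 = -693/145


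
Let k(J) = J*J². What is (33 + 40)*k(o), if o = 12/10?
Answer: 15768/125 ≈ 126.14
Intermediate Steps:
o = 6/5 (o = 12*(⅒) = 6/5 ≈ 1.2000)
k(J) = J³
(33 + 40)*k(o) = (33 + 40)*(6/5)³ = 73*(216/125) = 15768/125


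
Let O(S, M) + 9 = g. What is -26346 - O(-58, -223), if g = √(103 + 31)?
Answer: -26337 - √134 ≈ -26349.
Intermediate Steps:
g = √134 ≈ 11.576
O(S, M) = -9 + √134
-26346 - O(-58, -223) = -26346 - (-9 + √134) = -26346 + (9 - √134) = -26337 - √134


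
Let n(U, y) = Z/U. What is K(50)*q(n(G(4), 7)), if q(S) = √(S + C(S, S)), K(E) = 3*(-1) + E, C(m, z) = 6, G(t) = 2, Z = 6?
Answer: 141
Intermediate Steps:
n(U, y) = 6/U
K(E) = -3 + E
q(S) = √(6 + S) (q(S) = √(S + 6) = √(6 + S))
K(50)*q(n(G(4), 7)) = (-3 + 50)*√(6 + 6/2) = 47*√(6 + 6*(½)) = 47*√(6 + 3) = 47*√9 = 47*3 = 141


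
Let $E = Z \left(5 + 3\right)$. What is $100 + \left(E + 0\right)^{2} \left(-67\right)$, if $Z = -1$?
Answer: $-4188$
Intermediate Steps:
$E = -8$ ($E = - (5 + 3) = \left(-1\right) 8 = -8$)
$100 + \left(E + 0\right)^{2} \left(-67\right) = 100 + \left(-8 + 0\right)^{2} \left(-67\right) = 100 + \left(-8\right)^{2} \left(-67\right) = 100 + 64 \left(-67\right) = 100 - 4288 = -4188$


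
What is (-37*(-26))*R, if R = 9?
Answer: 8658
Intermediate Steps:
(-37*(-26))*R = -37*(-26)*9 = 962*9 = 8658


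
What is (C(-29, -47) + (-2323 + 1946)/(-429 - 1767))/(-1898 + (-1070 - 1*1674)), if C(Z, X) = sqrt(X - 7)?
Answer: -377/10193832 - 3*I*sqrt(6)/4642 ≈ -3.6983e-5 - 0.001583*I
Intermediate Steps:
C(Z, X) = sqrt(-7 + X)
(C(-29, -47) + (-2323 + 1946)/(-429 - 1767))/(-1898 + (-1070 - 1*1674)) = (sqrt(-7 - 47) + (-2323 + 1946)/(-429 - 1767))/(-1898 + (-1070 - 1*1674)) = (sqrt(-54) - 377/(-2196))/(-1898 + (-1070 - 1674)) = (3*I*sqrt(6) - 377*(-1/2196))/(-1898 - 2744) = (3*I*sqrt(6) + 377/2196)/(-4642) = (377/2196 + 3*I*sqrt(6))*(-1/4642) = -377/10193832 - 3*I*sqrt(6)/4642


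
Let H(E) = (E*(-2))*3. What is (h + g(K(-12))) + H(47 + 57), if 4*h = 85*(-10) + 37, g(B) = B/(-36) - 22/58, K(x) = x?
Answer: -287899/348 ≈ -827.30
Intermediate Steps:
g(B) = -11/29 - B/36 (g(B) = B*(-1/36) - 22*1/58 = -B/36 - 11/29 = -11/29 - B/36)
h = -813/4 (h = (85*(-10) + 37)/4 = (-850 + 37)/4 = (¼)*(-813) = -813/4 ≈ -203.25)
H(E) = -6*E (H(E) = -2*E*3 = -6*E)
(h + g(K(-12))) + H(47 + 57) = (-813/4 + (-11/29 - 1/36*(-12))) - 6*(47 + 57) = (-813/4 + (-11/29 + ⅓)) - 6*104 = (-813/4 - 4/87) - 624 = -70747/348 - 624 = -287899/348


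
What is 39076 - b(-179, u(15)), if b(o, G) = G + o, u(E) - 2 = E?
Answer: 39238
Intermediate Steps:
u(E) = 2 + E
39076 - b(-179, u(15)) = 39076 - ((2 + 15) - 179) = 39076 - (17 - 179) = 39076 - 1*(-162) = 39076 + 162 = 39238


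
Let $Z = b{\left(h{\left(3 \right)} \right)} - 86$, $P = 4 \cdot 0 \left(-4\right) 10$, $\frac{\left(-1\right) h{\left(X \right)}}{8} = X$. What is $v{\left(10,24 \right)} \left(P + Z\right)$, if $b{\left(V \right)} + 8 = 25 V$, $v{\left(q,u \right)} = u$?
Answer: $-16656$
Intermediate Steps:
$h{\left(X \right)} = - 8 X$
$P = 0$ ($P = 4 \cdot 0 \cdot 10 = 0 \cdot 10 = 0$)
$b{\left(V \right)} = -8 + 25 V$
$Z = -694$ ($Z = \left(-8 + 25 \left(\left(-8\right) 3\right)\right) - 86 = \left(-8 + 25 \left(-24\right)\right) - 86 = \left(-8 - 600\right) - 86 = -608 - 86 = -694$)
$v{\left(10,24 \right)} \left(P + Z\right) = 24 \left(0 - 694\right) = 24 \left(-694\right) = -16656$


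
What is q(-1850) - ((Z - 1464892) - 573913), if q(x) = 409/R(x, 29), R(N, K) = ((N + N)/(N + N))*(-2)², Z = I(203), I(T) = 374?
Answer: 8154133/4 ≈ 2.0385e+6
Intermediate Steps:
Z = 374
R(N, K) = 4 (R(N, K) = ((2*N)/((2*N)))*4 = ((2*N)*(1/(2*N)))*4 = 1*4 = 4)
q(x) = 409/4
q(-1850) - ((Z - 1464892) - 573913) = 409/4 - ((374 - 1464892) - 573913) = 409/4 - (-1464518 - 573913) = 409/4 - 1*(-2038431) = 409/4 + 2038431 = 8154133/4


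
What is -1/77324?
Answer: -1/77324 ≈ -1.2933e-5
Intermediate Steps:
-1/77324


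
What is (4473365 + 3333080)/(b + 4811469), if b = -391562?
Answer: 7806445/4419907 ≈ 1.7662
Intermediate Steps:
(4473365 + 3333080)/(b + 4811469) = (4473365 + 3333080)/(-391562 + 4811469) = 7806445/4419907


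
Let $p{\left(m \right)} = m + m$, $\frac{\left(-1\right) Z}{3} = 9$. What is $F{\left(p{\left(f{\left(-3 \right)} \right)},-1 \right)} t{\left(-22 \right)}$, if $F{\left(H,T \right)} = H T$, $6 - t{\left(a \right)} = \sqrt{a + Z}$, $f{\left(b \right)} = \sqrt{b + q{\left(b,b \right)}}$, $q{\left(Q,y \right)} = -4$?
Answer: $\sqrt{7} \left(-14 - 12 i\right) \approx -37.041 - 31.749 i$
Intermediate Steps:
$Z = -27$ ($Z = \left(-3\right) 9 = -27$)
$f{\left(b \right)} = \sqrt{-4 + b}$ ($f{\left(b \right)} = \sqrt{b - 4} = \sqrt{-4 + b}$)
$p{\left(m \right)} = 2 m$
$t{\left(a \right)} = 6 - \sqrt{-27 + a}$ ($t{\left(a \right)} = 6 - \sqrt{a - 27} = 6 - \sqrt{-27 + a}$)
$F{\left(p{\left(f{\left(-3 \right)} \right)},-1 \right)} t{\left(-22 \right)} = 2 \sqrt{-4 - 3} \left(-1\right) \left(6 - \sqrt{-27 - 22}\right) = 2 \sqrt{-7} \left(-1\right) \left(6 - \sqrt{-49}\right) = 2 i \sqrt{7} \left(-1\right) \left(6 - 7 i\right) = - 2 i \sqrt{7} \left(6 - 7 i\right)$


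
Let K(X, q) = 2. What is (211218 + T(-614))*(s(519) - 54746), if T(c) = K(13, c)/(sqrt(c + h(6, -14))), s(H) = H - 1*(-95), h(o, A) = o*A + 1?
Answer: -11433652776 + 108264*I*sqrt(697)/697 ≈ -1.1434e+10 + 4100.8*I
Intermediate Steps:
h(o, A) = 1 + A*o (h(o, A) = A*o + 1 = 1 + A*o)
s(H) = 95 + H (s(H) = H + 95 = 95 + H)
T(c) = 2/sqrt(-83 + c) (T(c) = 2/(sqrt(c + (1 - 14*6))) = 2/(sqrt(c + (1 - 84))) = 2/(sqrt(c - 83)) = 2/(sqrt(-83 + c)) = 2/sqrt(-83 + c))
(211218 + T(-614))*(s(519) - 54746) = (211218 + 2/sqrt(-83 - 614))*((95 + 519) - 54746) = (211218 + 2/sqrt(-697))*(614 - 54746) = (211218 + 2*(-I*sqrt(697)/697))*(-54132) = (211218 - 2*I*sqrt(697)/697)*(-54132) = -11433652776 + 108264*I*sqrt(697)/697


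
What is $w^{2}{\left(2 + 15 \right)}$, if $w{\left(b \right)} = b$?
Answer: $289$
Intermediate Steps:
$w^{2}{\left(2 + 15 \right)} = \left(2 + 15\right)^{2} = 17^{2} = 289$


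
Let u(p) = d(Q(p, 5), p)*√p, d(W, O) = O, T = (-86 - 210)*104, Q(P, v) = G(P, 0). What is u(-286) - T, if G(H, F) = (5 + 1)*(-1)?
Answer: 30784 - 286*I*√286 ≈ 30784.0 - 4836.7*I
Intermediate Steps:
G(H, F) = -6 (G(H, F) = 6*(-1) = -6)
Q(P, v) = -6
T = -30784 (T = -296*104 = -30784)
u(p) = p^(3/2) (u(p) = p*√p = p^(3/2))
u(-286) - T = (-286)^(3/2) - 1*(-30784) = -286*I*√286 + 30784 = 30784 - 286*I*√286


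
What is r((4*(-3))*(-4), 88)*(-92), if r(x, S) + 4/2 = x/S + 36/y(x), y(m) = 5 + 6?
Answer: -1840/11 ≈ -167.27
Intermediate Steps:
y(m) = 11
r(x, S) = 14/11 + x/S (r(x, S) = -2 + (x/S + 36/11) = -2 + (36/11 + x/S) = 14/11 + x/S)
r((4*(-3))*(-4), 88)*(-92) = (14/11 + ((4*(-3))*(-4))/88)*(-92) = (14/11 - 12*(-4)*(1/88))*(-92) = (14/11 + 48*(1/88))*(-92) = (14/11 + 6/11)*(-92) = (20/11)*(-92) = -1840/11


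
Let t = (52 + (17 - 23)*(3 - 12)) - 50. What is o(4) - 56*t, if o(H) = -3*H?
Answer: -3148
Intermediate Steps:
t = 56 (t = (52 - 6*(-9)) - 50 = (52 + 54) - 50 = 106 - 50 = 56)
o(4) - 56*t = -3*4 - 56*56 = -12 - 3136 = -3148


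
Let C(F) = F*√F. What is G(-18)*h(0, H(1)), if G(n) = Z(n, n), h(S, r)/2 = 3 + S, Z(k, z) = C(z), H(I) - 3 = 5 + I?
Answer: -324*I*√2 ≈ -458.21*I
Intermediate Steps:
H(I) = 8 + I (H(I) = 3 + (5 + I) = 8 + I)
C(F) = F^(3/2)
Z(k, z) = z^(3/2)
h(S, r) = 6 + 2*S (h(S, r) = 2*(3 + S) = 6 + 2*S)
G(n) = n^(3/2)
G(-18)*h(0, H(1)) = (-18)^(3/2)*(6 + 2*0) = (-54*I*√2)*(6 + 0) = -54*I*√2*6 = -324*I*√2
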